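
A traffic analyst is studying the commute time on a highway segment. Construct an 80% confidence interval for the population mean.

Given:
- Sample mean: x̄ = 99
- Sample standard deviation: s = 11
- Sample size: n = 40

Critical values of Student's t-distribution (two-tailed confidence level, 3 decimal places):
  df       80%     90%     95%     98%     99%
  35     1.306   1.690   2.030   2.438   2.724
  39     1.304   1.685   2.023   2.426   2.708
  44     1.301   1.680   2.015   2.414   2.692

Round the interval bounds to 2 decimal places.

The population standard deviation σ is unknown (only the sample standard deviation s is given), so use a t-interval with df = n - 1 = 40 - 1 = 39.

For 80% confidence with df = 39, t* = 1.304 (from t-table)

Standard error: SE = s/√n = 11/√40 = 1.739253

Margin of error: E = t* × SE = 1.304 × 1.739253 = 2.2680

T-interval: x̄ ± E = 99 ± 2.2680 = (96.7320, 101.2680)

Rounded to 2 decimal places:

(96.73, 101.27)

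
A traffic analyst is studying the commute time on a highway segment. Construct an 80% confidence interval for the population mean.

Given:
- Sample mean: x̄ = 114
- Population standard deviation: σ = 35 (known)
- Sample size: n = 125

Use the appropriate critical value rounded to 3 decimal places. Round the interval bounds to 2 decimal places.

The population standard deviation σ is known, so use a z-interval (standard normal critical value).

For 80% confidence, z* = 1.282 (from standard normal table)

Standard error: SE = σ/√n = 35/√125 = 3.130495

Margin of error: E = z* × SE = 1.282 × 3.130495 = 4.0133

Z-interval: x̄ ± E = 114 ± 4.0133 = (109.9867, 118.0133)

Rounded to 2 decimal places:

(109.99, 118.01)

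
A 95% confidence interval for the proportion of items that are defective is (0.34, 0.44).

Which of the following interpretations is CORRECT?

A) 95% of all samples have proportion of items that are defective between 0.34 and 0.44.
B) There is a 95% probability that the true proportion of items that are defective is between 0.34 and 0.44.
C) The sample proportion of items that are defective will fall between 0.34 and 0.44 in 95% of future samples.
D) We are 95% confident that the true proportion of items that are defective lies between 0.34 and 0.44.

A confidence interval represents our confidence in the procedure, not a probability statement about the parameter.

Key concept: If we repeated this sampling process many times and computed a 95% CI each time, about 95% of those intervals would contain the true population parameter.

For this specific interval (0.34, 0.44):
- Midpoint (point estimate): 0.39
- Margin of error: 0.05

The correct interpretation is the one stating confidence that the true parameter lies in the interval — option D.

D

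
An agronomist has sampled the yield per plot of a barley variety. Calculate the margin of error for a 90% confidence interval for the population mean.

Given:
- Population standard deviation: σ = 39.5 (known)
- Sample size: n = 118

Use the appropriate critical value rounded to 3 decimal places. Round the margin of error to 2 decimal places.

The population standard deviation σ is known, so use the z-interval margin of error formula.

For 90% confidence, z* = 1.645 (from standard normal table)

Margin of error formula for z-interval: E = z* × σ/√n

E = 1.645 × 39.5/√118
  = 1.645 × 3.636270
  = 5.9817

Rounded to 2 decimal places:

5.98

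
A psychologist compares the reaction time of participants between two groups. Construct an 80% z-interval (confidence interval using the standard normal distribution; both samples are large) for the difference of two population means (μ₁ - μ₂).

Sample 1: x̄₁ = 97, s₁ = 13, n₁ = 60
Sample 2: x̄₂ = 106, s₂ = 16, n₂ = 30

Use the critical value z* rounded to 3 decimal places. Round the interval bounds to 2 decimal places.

Both samples are large (n₁ = 60 ≥ 30, n₂ = 30 ≥ 30), so a z-interval for the difference of means applies.

Point estimate: x̄₁ - x̄₂ = 97 - 106 = -9

Standard error: SE = √(s₁²/n₁ + s₂²/n₂)
= √(13²/60 + 16²/30)
= √(2.816667 + 8.533333)
= 3.368976

For 80% confidence, z* = 1.282 (from standard normal table)
Margin of error: E = z* × SE = 1.282 × 3.368976 = 4.3190

Z-interval: (x̄₁ - x̄₂) ± E = -9 ± 4.3190 = (-13.3190, -4.6810)

Rounded to 2 decimal places:

(-13.32, -4.68)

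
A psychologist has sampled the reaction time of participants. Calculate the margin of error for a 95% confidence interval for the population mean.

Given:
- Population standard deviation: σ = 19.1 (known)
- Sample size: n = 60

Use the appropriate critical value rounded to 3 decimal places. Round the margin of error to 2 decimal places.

The population standard deviation σ is known, so use the z-interval margin of error formula.

For 95% confidence, z* = 1.96 (from standard normal table)

Margin of error formula for z-interval: E = z* × σ/√n

E = 1.96 × 19.1/√60
  = 1.96 × 2.465799
  = 4.8330

Rounded to 2 decimal places:

4.83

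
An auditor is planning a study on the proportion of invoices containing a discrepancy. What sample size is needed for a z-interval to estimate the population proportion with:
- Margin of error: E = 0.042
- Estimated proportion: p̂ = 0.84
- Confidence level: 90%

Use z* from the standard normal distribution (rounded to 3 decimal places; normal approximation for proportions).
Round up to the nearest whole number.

Using z* for proportion z-interval (normal approximation).

For 90% confidence, z* = 1.645 (from standard normal table)

Sample size formula for proportion z-interval: n = z*²p̂(1-p̂)/E²

n = 1.645² × 0.84 × 0.16 / 0.042²
  = 2.706025 × 0.1344 / 0.001764
  = 206.1733

Round up to the nearest whole number: n = 207

207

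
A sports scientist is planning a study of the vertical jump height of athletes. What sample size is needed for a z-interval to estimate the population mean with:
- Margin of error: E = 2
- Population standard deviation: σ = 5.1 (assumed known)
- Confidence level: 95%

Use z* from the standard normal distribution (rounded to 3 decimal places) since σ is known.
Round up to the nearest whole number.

Using z* since population σ is known (z-interval formula).

For 95% confidence, z* = 1.96 (from standard normal table)

Sample size formula for z-interval: n = (z*σ/E)²

n = (1.96 × 5.1 / 2)²
  = (4.998000)²
  = 24.9800

Round up to the nearest whole number: n = 25

25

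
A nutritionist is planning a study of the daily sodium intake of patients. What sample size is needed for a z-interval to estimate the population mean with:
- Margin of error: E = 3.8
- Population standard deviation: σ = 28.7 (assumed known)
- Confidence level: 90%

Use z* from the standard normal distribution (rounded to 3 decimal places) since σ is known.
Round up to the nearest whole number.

Using z* since population σ is known (z-interval formula).

For 90% confidence, z* = 1.645 (from standard normal table)

Sample size formula for z-interval: n = (z*σ/E)²

n = (1.645 × 28.7 / 3.8)²
  = (12.424079)²
  = 154.3577

Round up to the nearest whole number: n = 155

155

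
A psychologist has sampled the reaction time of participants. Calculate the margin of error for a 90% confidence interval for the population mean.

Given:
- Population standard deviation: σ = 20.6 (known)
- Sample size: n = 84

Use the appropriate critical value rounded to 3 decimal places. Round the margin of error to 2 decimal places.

The population standard deviation σ is known, so use the z-interval margin of error formula.

For 90% confidence, z* = 1.645 (from standard normal table)

Margin of error formula for z-interval: E = z* × σ/√n

E = 1.645 × 20.6/√84
  = 1.645 × 2.247644
  = 3.6974

Rounded to 2 decimal places:

3.70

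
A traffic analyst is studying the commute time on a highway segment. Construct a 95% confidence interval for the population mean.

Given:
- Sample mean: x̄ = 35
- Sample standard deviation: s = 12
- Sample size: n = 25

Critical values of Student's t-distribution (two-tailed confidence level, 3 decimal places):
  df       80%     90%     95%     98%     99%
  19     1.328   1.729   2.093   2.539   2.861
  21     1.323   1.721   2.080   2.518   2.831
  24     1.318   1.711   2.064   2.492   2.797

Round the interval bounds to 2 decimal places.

The population standard deviation σ is unknown (only the sample standard deviation s is given), so use a t-interval with df = n - 1 = 25 - 1 = 24.

For 95% confidence with df = 24, t* = 2.064 (from t-table)

Standard error: SE = s/√n = 12/√25 = 2.400000

Margin of error: E = t* × SE = 2.064 × 2.400000 = 4.9536

T-interval: x̄ ± E = 35 ± 4.9536 = (30.0464, 39.9536)

Rounded to 2 decimal places:

(30.05, 39.95)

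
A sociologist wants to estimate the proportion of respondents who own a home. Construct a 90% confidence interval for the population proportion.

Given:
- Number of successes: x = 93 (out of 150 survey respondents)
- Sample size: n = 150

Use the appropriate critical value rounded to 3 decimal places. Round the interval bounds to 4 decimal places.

Sample proportion: p̂ = 93/150 = 0.620000

Check conditions for normal approximation:
  np̂ = 93 ≥ 10 ✓
  n(1-p̂) = 57 ≥ 10 ✓

The sample is large enough, so use a z-interval (normal approximation) for the proportion.

For 90% confidence, z* = 1.645 (from standard normal table)

Standard error: SE = √(p̂(1-p̂)/n) = √(0.620000×0.380000/150) = 0.03963164

Margin of error: E = z* × SE = 1.645 × 0.03963164 = 0.065194

Z-interval: p̂ ± E = 0.620000 ± 0.065194 = (0.554806, 0.685194)

Rounded to 4 decimal places:

(0.5548, 0.6852)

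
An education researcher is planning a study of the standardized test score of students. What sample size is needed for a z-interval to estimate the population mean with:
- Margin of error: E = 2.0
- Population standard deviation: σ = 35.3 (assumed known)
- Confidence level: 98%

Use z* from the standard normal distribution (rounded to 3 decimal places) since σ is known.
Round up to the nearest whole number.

Using z* since population σ is known (z-interval formula).

For 98% confidence, z* = 2.326 (from standard normal table)

Sample size formula for z-interval: n = (z*σ/E)²

n = (2.326 × 35.3 / 2.0)²
  = (41.053900)²
  = 1685.4227

Round up to the nearest whole number: n = 1686

1686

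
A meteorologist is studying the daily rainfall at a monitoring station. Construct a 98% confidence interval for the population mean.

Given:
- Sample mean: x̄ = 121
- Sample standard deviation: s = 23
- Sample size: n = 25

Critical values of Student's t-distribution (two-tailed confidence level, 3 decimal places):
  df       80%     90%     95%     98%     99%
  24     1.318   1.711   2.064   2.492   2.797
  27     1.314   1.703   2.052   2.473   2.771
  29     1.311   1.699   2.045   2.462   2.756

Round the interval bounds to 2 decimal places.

The population standard deviation σ is unknown (only the sample standard deviation s is given), so use a t-interval with df = n - 1 = 25 - 1 = 24.

For 98% confidence with df = 24, t* = 2.492 (from t-table)

Standard error: SE = s/√n = 23/√25 = 4.600000

Margin of error: E = t* × SE = 2.492 × 4.600000 = 11.4632

T-interval: x̄ ± E = 121 ± 11.4632 = (109.5368, 132.4632)

Rounded to 2 decimal places:

(109.54, 132.46)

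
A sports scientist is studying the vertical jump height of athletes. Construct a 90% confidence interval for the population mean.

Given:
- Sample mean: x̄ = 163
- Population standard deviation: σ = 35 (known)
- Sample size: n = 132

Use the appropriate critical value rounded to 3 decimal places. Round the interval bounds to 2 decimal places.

The population standard deviation σ is known, so use a z-interval (standard normal critical value).

For 90% confidence, z* = 1.645 (from standard normal table)

Standard error: SE = σ/√n = 35/√132 = 3.046359

Margin of error: E = z* × SE = 1.645 × 3.046359 = 5.0113

Z-interval: x̄ ± E = 163 ± 5.0113 = (157.9887, 168.0113)

Rounded to 2 decimal places:

(157.99, 168.01)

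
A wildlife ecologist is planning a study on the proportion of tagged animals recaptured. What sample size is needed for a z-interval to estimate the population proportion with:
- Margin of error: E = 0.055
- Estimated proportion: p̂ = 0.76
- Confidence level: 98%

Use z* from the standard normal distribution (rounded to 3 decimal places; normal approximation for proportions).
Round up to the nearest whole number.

Using z* for proportion z-interval (normal approximation).

For 98% confidence, z* = 2.326 (from standard normal table)

Sample size formula for proportion z-interval: n = z*²p̂(1-p̂)/E²

n = 2.326² × 0.76 × 0.24 / 0.055²
  = 5.410276 × 0.1824 / 0.003025
  = 326.2262

Round up to the nearest whole number: n = 327

327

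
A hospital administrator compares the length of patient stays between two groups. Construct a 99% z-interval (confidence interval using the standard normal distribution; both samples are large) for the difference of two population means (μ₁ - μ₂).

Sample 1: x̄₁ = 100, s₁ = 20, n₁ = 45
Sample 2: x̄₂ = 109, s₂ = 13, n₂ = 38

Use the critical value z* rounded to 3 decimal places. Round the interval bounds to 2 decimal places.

Both samples are large (n₁ = 45 ≥ 30, n₂ = 38 ≥ 30), so a z-interval for the difference of means applies.

Point estimate: x̄₁ - x̄₂ = 100 - 109 = -9

Standard error: SE = √(s₁²/n₁ + s₂²/n₂)
= √(20²/45 + 13²/38)
= √(8.888889 + 4.447368)
= 3.651884

For 99% confidence, z* = 2.576 (from standard normal table)
Margin of error: E = z* × SE = 2.576 × 3.651884 = 9.4073

Z-interval: (x̄₁ - x̄₂) ± E = -9 ± 9.4073 = (-18.4073, 0.4073)

Rounded to 2 decimal places:

(-18.41, 0.41)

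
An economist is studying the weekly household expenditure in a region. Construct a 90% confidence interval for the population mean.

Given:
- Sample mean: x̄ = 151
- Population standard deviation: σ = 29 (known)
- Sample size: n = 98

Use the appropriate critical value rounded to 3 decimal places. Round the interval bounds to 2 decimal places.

The population standard deviation σ is known, so use a z-interval (standard normal critical value).

For 90% confidence, z* = 1.645 (from standard normal table)

Standard error: SE = σ/√n = 29/√98 = 2.929442

Margin of error: E = z* × SE = 1.645 × 2.929442 = 4.8189

Z-interval: x̄ ± E = 151 ± 4.8189 = (146.1811, 155.8189)

Rounded to 2 decimal places:

(146.18, 155.82)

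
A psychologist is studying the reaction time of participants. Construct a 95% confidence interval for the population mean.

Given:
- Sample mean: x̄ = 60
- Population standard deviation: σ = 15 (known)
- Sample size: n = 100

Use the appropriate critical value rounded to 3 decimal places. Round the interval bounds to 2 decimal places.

The population standard deviation σ is known, so use a z-interval (standard normal critical value).

For 95% confidence, z* = 1.96 (from standard normal table)

Standard error: SE = σ/√n = 15/√100 = 1.500000

Margin of error: E = z* × SE = 1.96 × 1.500000 = 2.9400

Z-interval: x̄ ± E = 60 ± 2.9400 = (57.0600, 62.9400)

Rounded to 2 decimal places:

(57.06, 62.94)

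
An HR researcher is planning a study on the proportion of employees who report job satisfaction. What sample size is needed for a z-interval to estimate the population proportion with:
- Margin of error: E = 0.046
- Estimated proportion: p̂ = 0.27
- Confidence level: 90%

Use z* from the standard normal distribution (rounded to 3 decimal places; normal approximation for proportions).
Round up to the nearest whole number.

Using z* for proportion z-interval (normal approximation).

For 90% confidence, z* = 1.645 (from standard normal table)

Sample size formula for proportion z-interval: n = z*²p̂(1-p̂)/E²

n = 1.645² × 0.27 × 0.73 / 0.046²
  = 2.706025 × 0.1971 / 0.002116
  = 252.0593

Round up to the nearest whole number: n = 253

253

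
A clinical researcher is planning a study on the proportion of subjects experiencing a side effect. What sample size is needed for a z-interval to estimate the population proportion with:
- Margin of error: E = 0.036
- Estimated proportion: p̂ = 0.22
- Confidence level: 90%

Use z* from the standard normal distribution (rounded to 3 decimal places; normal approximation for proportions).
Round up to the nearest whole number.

Using z* for proportion z-interval (normal approximation).

For 90% confidence, z* = 1.645 (from standard normal table)

Sample size formula for proportion z-interval: n = z*²p̂(1-p̂)/E²

n = 1.645² × 0.22 × 0.78 / 0.036²
  = 2.706025 × 0.1716 / 0.001296
  = 358.2978

Round up to the nearest whole number: n = 359

359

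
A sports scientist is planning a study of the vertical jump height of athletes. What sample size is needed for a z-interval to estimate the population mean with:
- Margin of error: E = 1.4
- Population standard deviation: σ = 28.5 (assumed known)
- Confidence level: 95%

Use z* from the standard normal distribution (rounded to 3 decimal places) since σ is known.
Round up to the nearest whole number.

Using z* since population σ is known (z-interval formula).

For 95% confidence, z* = 1.96 (from standard normal table)

Sample size formula for z-interval: n = (z*σ/E)²

n = (1.96 × 28.5 / 1.4)²
  = (39.900000)²
  = 1592.0100

Round up to the nearest whole number: n = 1593

1593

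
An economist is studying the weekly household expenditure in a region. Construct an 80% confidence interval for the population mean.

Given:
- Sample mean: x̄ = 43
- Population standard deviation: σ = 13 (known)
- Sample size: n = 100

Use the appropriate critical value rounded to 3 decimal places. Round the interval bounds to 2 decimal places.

The population standard deviation σ is known, so use a z-interval (standard normal critical value).

For 80% confidence, z* = 1.282 (from standard normal table)

Standard error: SE = σ/√n = 13/√100 = 1.300000

Margin of error: E = z* × SE = 1.282 × 1.300000 = 1.6666

Z-interval: x̄ ± E = 43 ± 1.6666 = (41.3334, 44.6666)

Rounded to 2 decimal places:

(41.33, 44.67)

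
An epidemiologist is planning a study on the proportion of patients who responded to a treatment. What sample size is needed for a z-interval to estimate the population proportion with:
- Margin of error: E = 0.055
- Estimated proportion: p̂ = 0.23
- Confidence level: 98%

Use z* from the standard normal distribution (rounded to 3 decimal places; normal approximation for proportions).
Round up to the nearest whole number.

Using z* for proportion z-interval (normal approximation).

For 98% confidence, z* = 2.326 (from standard normal table)

Sample size formula for proportion z-interval: n = z*²p̂(1-p̂)/E²

n = 2.326² × 0.23 × 0.77 / 0.055²
  = 5.410276 × 0.1771 / 0.003025
  = 316.7471

Round up to the nearest whole number: n = 317

317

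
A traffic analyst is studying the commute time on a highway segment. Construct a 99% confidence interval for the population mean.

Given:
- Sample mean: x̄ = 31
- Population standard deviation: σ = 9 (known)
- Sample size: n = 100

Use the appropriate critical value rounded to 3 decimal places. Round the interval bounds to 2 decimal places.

The population standard deviation σ is known, so use a z-interval (standard normal critical value).

For 99% confidence, z* = 2.576 (from standard normal table)

Standard error: SE = σ/√n = 9/√100 = 0.900000

Margin of error: E = z* × SE = 2.576 × 0.900000 = 2.3184

Z-interval: x̄ ± E = 31 ± 2.3184 = (28.6816, 33.3184)

Rounded to 2 decimal places:

(28.68, 33.32)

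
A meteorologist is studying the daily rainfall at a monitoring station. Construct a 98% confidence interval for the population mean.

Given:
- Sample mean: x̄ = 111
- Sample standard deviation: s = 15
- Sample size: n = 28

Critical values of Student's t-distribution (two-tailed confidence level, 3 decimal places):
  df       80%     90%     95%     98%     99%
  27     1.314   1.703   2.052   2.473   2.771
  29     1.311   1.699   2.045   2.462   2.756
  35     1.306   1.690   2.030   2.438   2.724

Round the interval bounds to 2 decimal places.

The population standard deviation σ is unknown (only the sample standard deviation s is given), so use a t-interval with df = n - 1 = 28 - 1 = 27.

For 98% confidence with df = 27, t* = 2.473 (from t-table)

Standard error: SE = s/√n = 15/√28 = 2.834734

Margin of error: E = t* × SE = 2.473 × 2.834734 = 7.0103

T-interval: x̄ ± E = 111 ± 7.0103 = (103.9897, 118.0103)

Rounded to 2 decimal places:

(103.99, 118.01)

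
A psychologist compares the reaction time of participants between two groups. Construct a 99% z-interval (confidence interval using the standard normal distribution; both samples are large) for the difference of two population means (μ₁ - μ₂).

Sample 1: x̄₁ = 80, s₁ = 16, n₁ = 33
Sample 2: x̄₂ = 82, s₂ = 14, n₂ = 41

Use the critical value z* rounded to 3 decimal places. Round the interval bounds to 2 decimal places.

Both samples are large (n₁ = 33 ≥ 30, n₂ = 41 ≥ 30), so a z-interval for the difference of means applies.

Point estimate: x̄₁ - x̄₂ = 80 - 82 = -2

Standard error: SE = √(s₁²/n₁ + s₂²/n₂)
= √(16²/33 + 14²/41)
= √(7.757576 + 4.780488)
= 3.540913

For 99% confidence, z* = 2.576 (from standard normal table)
Margin of error: E = z* × SE = 2.576 × 3.540913 = 9.1214

Z-interval: (x̄₁ - x̄₂) ± E = -2 ± 9.1214 = (-11.1214, 7.1214)

Rounded to 2 decimal places:

(-11.12, 7.12)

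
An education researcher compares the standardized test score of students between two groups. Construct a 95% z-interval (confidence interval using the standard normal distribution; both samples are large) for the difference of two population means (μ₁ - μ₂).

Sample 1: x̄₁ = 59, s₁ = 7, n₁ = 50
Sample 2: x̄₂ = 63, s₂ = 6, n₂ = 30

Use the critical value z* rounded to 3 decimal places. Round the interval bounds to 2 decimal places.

Both samples are large (n₁ = 50 ≥ 30, n₂ = 30 ≥ 30), so a z-interval for the difference of means applies.

Point estimate: x̄₁ - x̄₂ = 59 - 63 = -4

Standard error: SE = √(s₁²/n₁ + s₂²/n₂)
= √(7²/50 + 6²/30)
= √(0.980000 + 1.200000)
= 1.476482

For 95% confidence, z* = 1.96 (from standard normal table)
Margin of error: E = z* × SE = 1.96 × 1.476482 = 2.8939

Z-interval: (x̄₁ - x̄₂) ± E = -4 ± 2.8939 = (-6.8939, -1.1061)

Rounded to 2 decimal places:

(-6.89, -1.11)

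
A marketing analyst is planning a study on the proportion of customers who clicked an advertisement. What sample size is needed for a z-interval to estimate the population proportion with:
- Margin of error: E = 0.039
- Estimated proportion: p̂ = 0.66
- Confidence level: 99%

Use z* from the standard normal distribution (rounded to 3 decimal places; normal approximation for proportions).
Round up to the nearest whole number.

Using z* for proportion z-interval (normal approximation).

For 99% confidence, z* = 2.576 (from standard normal table)

Sample size formula for proportion z-interval: n = z*²p̂(1-p̂)/E²

n = 2.576² × 0.66 × 0.34 / 0.039²
  = 6.635776 × 0.2244 / 0.001521
  = 979.0060

Round up to the nearest whole number: n = 980

980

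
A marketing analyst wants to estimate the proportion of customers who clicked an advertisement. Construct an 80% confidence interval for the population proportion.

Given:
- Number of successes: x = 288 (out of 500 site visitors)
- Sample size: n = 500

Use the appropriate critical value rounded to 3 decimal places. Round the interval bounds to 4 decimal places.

Sample proportion: p̂ = 288/500 = 0.576000

Check conditions for normal approximation:
  np̂ = 288 ≥ 10 ✓
  n(1-p̂) = 212 ≥ 10 ✓

The sample is large enough, so use a z-interval (normal approximation) for the proportion.

For 80% confidence, z* = 1.282 (from standard normal table)

Standard error: SE = √(p̂(1-p̂)/n) = √(0.576000×0.424000/500) = 0.02210086

Margin of error: E = z* × SE = 1.282 × 0.02210086 = 0.028333

Z-interval: p̂ ± E = 0.576000 ± 0.028333 = (0.547667, 0.604333)

Rounded to 4 decimal places:

(0.5477, 0.6043)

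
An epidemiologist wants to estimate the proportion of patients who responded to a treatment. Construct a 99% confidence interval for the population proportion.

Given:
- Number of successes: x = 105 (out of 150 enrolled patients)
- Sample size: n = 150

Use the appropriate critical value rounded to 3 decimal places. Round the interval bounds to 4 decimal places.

Sample proportion: p̂ = 105/150 = 0.700000

Check conditions for normal approximation:
  np̂ = 105 ≥ 10 ✓
  n(1-p̂) = 45 ≥ 10 ✓

The sample is large enough, so use a z-interval (normal approximation) for the proportion.

For 99% confidence, z* = 2.576 (from standard normal table)

Standard error: SE = √(p̂(1-p̂)/n) = √(0.700000×0.300000/150) = 0.03741657

Margin of error: E = z* × SE = 2.576 × 0.03741657 = 0.096385

Z-interval: p̂ ± E = 0.700000 ± 0.096385 = (0.603615, 0.796385)

Rounded to 4 decimal places:

(0.6036, 0.7964)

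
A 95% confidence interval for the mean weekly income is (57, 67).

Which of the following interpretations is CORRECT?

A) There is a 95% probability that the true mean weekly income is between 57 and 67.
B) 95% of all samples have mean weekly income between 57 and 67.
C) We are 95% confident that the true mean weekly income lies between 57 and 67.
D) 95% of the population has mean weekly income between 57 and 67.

A confidence interval represents our confidence in the procedure, not a probability statement about the parameter.

Key concept: If we repeated this sampling process many times and computed a 95% CI each time, about 95% of those intervals would contain the true population parameter.

For this specific interval (57, 67):
- Midpoint (point estimate): 62
- Margin of error: 5

The correct interpretation is the one stating confidence that the true parameter lies in the interval — option C.

C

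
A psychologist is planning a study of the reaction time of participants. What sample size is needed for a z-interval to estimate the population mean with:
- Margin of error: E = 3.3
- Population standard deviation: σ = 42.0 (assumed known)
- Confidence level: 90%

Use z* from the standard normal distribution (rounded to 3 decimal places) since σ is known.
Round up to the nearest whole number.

Using z* since population σ is known (z-interval formula).

For 90% confidence, z* = 1.645 (from standard normal table)

Sample size formula for z-interval: n = (z*σ/E)²

n = (1.645 × 42.0 / 3.3)²
  = (20.936364)²
  = 438.3313

Round up to the nearest whole number: n = 439

439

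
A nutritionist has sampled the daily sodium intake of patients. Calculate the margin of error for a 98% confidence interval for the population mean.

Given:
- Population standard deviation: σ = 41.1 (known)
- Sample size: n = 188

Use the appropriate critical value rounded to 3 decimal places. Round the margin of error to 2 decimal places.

The population standard deviation σ is known, so use the z-interval margin of error formula.

For 98% confidence, z* = 2.326 (from standard normal table)

Margin of error formula for z-interval: E = z* × σ/√n

E = 2.326 × 41.1/√188
  = 2.326 × 2.997526
  = 6.9722

Rounded to 2 decimal places:

6.97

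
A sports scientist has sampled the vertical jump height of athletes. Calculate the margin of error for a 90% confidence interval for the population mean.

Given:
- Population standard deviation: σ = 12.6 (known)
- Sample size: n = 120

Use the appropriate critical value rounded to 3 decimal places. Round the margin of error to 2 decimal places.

The population standard deviation σ is known, so use the z-interval margin of error formula.

For 90% confidence, z* = 1.645 (from standard normal table)

Margin of error formula for z-interval: E = z* × σ/√n

E = 1.645 × 12.6/√120
  = 1.645 × 1.150217
  = 1.8921

Rounded to 2 decimal places:

1.89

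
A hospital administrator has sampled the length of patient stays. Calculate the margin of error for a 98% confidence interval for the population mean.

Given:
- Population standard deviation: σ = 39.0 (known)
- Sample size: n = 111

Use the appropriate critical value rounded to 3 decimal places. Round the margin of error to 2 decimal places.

The population standard deviation σ is known, so use the z-interval margin of error formula.

For 98% confidence, z* = 2.326 (from standard normal table)

Margin of error formula for z-interval: E = z* × σ/√n

E = 2.326 × 39.0/√111
  = 2.326 × 3.701716
  = 8.6102

Rounded to 2 decimal places:

8.61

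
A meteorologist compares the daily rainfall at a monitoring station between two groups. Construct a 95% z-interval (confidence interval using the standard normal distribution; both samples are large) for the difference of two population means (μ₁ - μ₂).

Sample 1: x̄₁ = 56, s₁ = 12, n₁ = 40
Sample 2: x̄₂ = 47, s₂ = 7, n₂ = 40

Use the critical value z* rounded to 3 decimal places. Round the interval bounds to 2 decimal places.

Both samples are large (n₁ = 40 ≥ 30, n₂ = 40 ≥ 30), so a z-interval for the difference of means applies.

Point estimate: x̄₁ - x̄₂ = 56 - 47 = 9

Standard error: SE = √(s₁²/n₁ + s₂²/n₂)
= √(12²/40 + 7²/40)
= √(3.600000 + 1.225000)
= 2.196588

For 95% confidence, z* = 1.96 (from standard normal table)
Margin of error: E = z* × SE = 1.96 × 2.196588 = 4.3053

Z-interval: (x̄₁ - x̄₂) ± E = 9 ± 4.3053 = (4.6947, 13.3053)

Rounded to 2 decimal places:

(4.69, 13.31)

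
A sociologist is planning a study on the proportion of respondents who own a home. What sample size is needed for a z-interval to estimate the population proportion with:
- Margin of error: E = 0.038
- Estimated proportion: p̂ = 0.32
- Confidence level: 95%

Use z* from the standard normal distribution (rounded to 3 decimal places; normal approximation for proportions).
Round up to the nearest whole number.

Using z* for proportion z-interval (normal approximation).

For 95% confidence, z* = 1.96 (from standard normal table)

Sample size formula for proportion z-interval: n = z*²p̂(1-p̂)/E²

n = 1.96² × 0.32 × 0.68 / 0.038²
  = 3.8416 × 0.2176 / 0.001444
  = 578.9004

Round up to the nearest whole number: n = 579

579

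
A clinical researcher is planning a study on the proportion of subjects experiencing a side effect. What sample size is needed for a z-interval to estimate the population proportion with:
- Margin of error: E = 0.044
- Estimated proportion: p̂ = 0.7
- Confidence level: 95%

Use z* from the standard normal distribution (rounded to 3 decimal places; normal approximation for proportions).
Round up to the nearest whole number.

Using z* for proportion z-interval (normal approximation).

For 95% confidence, z* = 1.96 (from standard normal table)

Sample size formula for proportion z-interval: n = z*²p̂(1-p̂)/E²

n = 1.96² × 0.7 × 0.3 / 0.044²
  = 3.8416 × 0.21 / 0.001936
  = 416.7025

Round up to the nearest whole number: n = 417

417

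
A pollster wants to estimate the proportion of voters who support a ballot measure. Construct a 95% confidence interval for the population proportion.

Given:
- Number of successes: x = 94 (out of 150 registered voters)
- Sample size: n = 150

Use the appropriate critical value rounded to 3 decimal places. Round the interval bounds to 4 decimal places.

Sample proportion: p̂ = 94/150 = 0.626667

Check conditions for normal approximation:
  np̂ = 94 ≥ 10 ✓
  n(1-p̂) = 56 ≥ 10 ✓

The sample is large enough, so use a z-interval (normal approximation) for the proportion.

For 95% confidence, z* = 1.96 (from standard normal table)

Standard error: SE = √(p̂(1-p̂)/n) = √(0.626667×0.373333/150) = 0.03949308

Margin of error: E = z* × SE = 1.96 × 0.03949308 = 0.077406

Z-interval: p̂ ± E = 0.626667 ± 0.077406 = (0.549260, 0.704073)

Rounded to 4 decimal places:

(0.5493, 0.7041)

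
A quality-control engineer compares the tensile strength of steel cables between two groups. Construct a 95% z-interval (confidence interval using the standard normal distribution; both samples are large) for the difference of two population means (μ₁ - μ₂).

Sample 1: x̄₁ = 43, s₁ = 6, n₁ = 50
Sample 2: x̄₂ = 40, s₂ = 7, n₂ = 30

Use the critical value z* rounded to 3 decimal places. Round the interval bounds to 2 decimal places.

Both samples are large (n₁ = 50 ≥ 30, n₂ = 30 ≥ 30), so a z-interval for the difference of means applies.

Point estimate: x̄₁ - x̄₂ = 43 - 40 = 3

Standard error: SE = √(s₁²/n₁ + s₂²/n₂)
= √(6²/50 + 7²/30)
= √(0.720000 + 1.633333)
= 1.534058

For 95% confidence, z* = 1.96 (from standard normal table)
Margin of error: E = z* × SE = 1.96 × 1.534058 = 3.0068

Z-interval: (x̄₁ - x̄₂) ± E = 3 ± 3.0068 = (-0.0068, 6.0068)

Rounded to 2 decimal places:

(-0.01, 6.01)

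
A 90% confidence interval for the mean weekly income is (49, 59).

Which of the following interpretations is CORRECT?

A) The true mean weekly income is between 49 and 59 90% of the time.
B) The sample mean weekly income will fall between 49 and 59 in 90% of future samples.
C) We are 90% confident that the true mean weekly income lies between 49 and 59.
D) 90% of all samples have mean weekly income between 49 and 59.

A confidence interval represents our confidence in the procedure, not a probability statement about the parameter.

Key concept: If we repeated this sampling process many times and computed a 90% CI each time, about 90% of those intervals would contain the true population parameter.

For this specific interval (49, 59):
- Midpoint (point estimate): 54
- Margin of error: 5

The correct interpretation is the one stating confidence that the true parameter lies in the interval — option C.

C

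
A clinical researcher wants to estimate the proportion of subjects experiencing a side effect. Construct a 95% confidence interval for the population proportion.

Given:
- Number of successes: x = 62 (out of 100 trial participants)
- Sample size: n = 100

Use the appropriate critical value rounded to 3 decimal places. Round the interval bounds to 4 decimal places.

Sample proportion: p̂ = 62/100 = 0.620000

Check conditions for normal approximation:
  np̂ = 62 ≥ 10 ✓
  n(1-p̂) = 38 ≥ 10 ✓

The sample is large enough, so use a z-interval (normal approximation) for the proportion.

For 95% confidence, z* = 1.96 (from standard normal table)

Standard error: SE = √(p̂(1-p̂)/n) = √(0.620000×0.380000/100) = 0.04853864

Margin of error: E = z* × SE = 1.96 × 0.04853864 = 0.095136

Z-interval: p̂ ± E = 0.620000 ± 0.095136 = (0.524864, 0.715136)

Rounded to 4 decimal places:

(0.5249, 0.7151)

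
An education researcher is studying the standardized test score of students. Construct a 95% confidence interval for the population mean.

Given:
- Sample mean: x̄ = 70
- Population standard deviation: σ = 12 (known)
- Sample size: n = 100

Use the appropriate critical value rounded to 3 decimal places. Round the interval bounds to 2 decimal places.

The population standard deviation σ is known, so use a z-interval (standard normal critical value).

For 95% confidence, z* = 1.96 (from standard normal table)

Standard error: SE = σ/√n = 12/√100 = 1.200000

Margin of error: E = z* × SE = 1.96 × 1.200000 = 2.3520

Z-interval: x̄ ± E = 70 ± 2.3520 = (67.6480, 72.3520)

Rounded to 2 decimal places:

(67.65, 72.35)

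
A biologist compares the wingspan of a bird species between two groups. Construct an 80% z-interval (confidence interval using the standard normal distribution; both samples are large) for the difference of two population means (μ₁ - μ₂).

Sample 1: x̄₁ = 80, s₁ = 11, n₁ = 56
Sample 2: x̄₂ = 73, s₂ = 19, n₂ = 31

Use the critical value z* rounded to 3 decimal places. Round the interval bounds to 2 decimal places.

Both samples are large (n₁ = 56 ≥ 30, n₂ = 31 ≥ 30), so a z-interval for the difference of means applies.

Point estimate: x̄₁ - x̄₂ = 80 - 73 = 7

Standard error: SE = √(s₁²/n₁ + s₂²/n₂)
= √(11²/56 + 19²/31)
= √(2.160714 + 11.645161)
= 3.715626

For 80% confidence, z* = 1.282 (from standard normal table)
Margin of error: E = z* × SE = 1.282 × 3.715626 = 4.7634

Z-interval: (x̄₁ - x̄₂) ± E = 7 ± 4.7634 = (2.2366, 11.7634)

Rounded to 2 decimal places:

(2.24, 11.76)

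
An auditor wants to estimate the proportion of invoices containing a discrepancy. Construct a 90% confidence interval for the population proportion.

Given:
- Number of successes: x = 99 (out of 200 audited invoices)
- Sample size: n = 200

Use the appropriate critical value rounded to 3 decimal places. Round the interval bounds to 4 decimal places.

Sample proportion: p̂ = 99/200 = 0.495000

Check conditions for normal approximation:
  np̂ = 99 ≥ 10 ✓
  n(1-p̂) = 101 ≥ 10 ✓

The sample is large enough, so use a z-interval (normal approximation) for the proportion.

For 90% confidence, z* = 1.645 (from standard normal table)

Standard error: SE = √(p̂(1-p̂)/n) = √(0.495000×0.505000/200) = 0.03535357

Margin of error: E = z* × SE = 1.645 × 0.03535357 = 0.058157

Z-interval: p̂ ± E = 0.495000 ± 0.058157 = (0.436843, 0.553157)

Rounded to 4 decimal places:

(0.4368, 0.5532)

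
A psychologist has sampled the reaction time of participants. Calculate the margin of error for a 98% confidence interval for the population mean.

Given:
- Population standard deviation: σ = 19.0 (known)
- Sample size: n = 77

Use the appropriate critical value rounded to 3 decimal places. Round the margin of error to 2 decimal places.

The population standard deviation σ is known, so use the z-interval margin of error formula.

For 98% confidence, z* = 2.326 (from standard normal table)

Margin of error formula for z-interval: E = z* × σ/√n

E = 2.326 × 19.0/√77
  = 2.326 × 2.165251
  = 5.0364

Rounded to 2 decimal places:

5.04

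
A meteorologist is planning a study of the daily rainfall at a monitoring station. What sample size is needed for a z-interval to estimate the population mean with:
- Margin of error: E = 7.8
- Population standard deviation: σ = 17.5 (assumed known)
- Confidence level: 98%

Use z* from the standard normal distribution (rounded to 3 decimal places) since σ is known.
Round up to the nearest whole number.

Using z* since population σ is known (z-interval formula).

For 98% confidence, z* = 2.326 (from standard normal table)

Sample size formula for z-interval: n = (z*σ/E)²

n = (2.326 × 17.5 / 7.8)²
  = (5.218590)²
  = 27.2337

Round up to the nearest whole number: n = 28

28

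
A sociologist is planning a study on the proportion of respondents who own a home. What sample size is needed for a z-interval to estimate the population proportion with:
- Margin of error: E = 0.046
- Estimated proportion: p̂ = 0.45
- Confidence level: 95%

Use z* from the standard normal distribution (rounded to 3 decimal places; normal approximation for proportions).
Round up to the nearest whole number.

Using z* for proportion z-interval (normal approximation).

For 95% confidence, z* = 1.96 (from standard normal table)

Sample size formula for proportion z-interval: n = z*²p̂(1-p̂)/E²

n = 1.96² × 0.45 × 0.55 / 0.046²
  = 3.8416 × 0.2475 / 0.002116
  = 449.3365

Round up to the nearest whole number: n = 450

450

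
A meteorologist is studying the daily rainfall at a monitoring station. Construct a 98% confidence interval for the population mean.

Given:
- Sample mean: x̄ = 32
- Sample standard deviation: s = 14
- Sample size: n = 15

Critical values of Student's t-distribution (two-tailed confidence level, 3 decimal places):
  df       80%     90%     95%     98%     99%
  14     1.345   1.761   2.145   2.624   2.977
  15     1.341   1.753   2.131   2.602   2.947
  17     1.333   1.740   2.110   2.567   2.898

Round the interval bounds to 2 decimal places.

The population standard deviation σ is unknown (only the sample standard deviation s is given), so use a t-interval with df = n - 1 = 15 - 1 = 14.

For 98% confidence with df = 14, t* = 2.624 (from t-table)

Standard error: SE = s/√n = 14/√15 = 3.614784

Margin of error: E = t* × SE = 2.624 × 3.614784 = 9.4852

T-interval: x̄ ± E = 32 ± 9.4852 = (22.5148, 41.4852)

Rounded to 2 decimal places:

(22.51, 41.49)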